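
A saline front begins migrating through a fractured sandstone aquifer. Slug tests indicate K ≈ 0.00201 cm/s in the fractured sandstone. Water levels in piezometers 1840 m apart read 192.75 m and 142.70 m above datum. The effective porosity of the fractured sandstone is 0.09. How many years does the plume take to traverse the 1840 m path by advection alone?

Convert K: 0.00201 cm/s × 864 = 1.737 m/day.
Hydraulic gradient i = (192.75 − 142.70) / 1840 = 50.05 / 1840 = 0.02720.
Darcy flux q = K · i = 1.737 × 0.02720 = 0.04724 m/day.
Seepage velocity v = q / n_e = 0.04724 / 0.09 = 0.5249 m/day.
Travel time t = L / v = 1840 / 0.5249 = 3506 days = 9.598 years.

9.60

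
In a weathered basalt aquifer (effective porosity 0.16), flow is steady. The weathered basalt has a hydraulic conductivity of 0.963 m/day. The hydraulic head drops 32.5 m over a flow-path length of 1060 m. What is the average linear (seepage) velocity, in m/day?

0.185

Hydraulic gradient i = Δh / L = 32.5 / 1060 = 0.03066.
Darcy flux q = K · i = 0.9630 × 0.03066 = 0.02953 m/day.
Seepage velocity v = q / n_e = 0.02953 / 0.16 = 0.1845 m/day.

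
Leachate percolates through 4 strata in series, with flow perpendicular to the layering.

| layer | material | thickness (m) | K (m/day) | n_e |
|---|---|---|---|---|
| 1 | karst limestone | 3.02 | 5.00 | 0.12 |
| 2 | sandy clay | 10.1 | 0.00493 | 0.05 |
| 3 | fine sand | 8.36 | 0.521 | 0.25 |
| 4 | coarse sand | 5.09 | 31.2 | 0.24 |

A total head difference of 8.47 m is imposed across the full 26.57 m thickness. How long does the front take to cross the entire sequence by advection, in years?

With flow normal to the layers, continuity requires the same specific discharge q through every layer.
Σ(b_i/K_i) = 3.02/5.00 + 10.1/0.00493 + 8.36/0.521 + 5.09/31.2 = 2065 d.
q = Δh / Σ(b_i/K_i) = 8.47 / 2065 = 0.004101 m/day.
In each layer the seepage velocity is v_i = q/n_i, so the layer transit time is t_i = b_i·n_i / q:
  layer 1 (karst limestone): t_1 = 3.02 × 0.12 / 0.004101 = 88.37 d
  layer 2 (sandy clay): t_2 = 10.1 × 0.05 / 0.004101 = 123.1 d
  layer 3 (fine sand): t_3 = 8.36 × 0.25 / 0.004101 = 509.7 d
  layer 4 (coarse sand): t_4 = 5.09 × 0.24 / 0.004101 = 297.9 d
Total t = Σ t_i = 1019 days = 2.790 years.

2.79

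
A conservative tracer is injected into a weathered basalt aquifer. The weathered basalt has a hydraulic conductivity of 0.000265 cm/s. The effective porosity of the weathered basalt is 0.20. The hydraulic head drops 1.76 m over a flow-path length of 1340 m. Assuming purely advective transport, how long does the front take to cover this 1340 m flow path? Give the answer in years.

2440

Convert K: 0.000265 cm/s × 864 = 0.2290 m/day.
Hydraulic gradient i = Δh / L = 1.76 / 1340 = 0.001313.
Darcy flux q = K · i = 0.2290 × 0.001313 = 0.0003007 m/day.
Seepage velocity v = q / n_e = 0.0003007 / 0.20 = 0.001504 m/day.
Travel time t = L / v = 1340 / 0.001504 = 8.912e+05 days = 2440 years.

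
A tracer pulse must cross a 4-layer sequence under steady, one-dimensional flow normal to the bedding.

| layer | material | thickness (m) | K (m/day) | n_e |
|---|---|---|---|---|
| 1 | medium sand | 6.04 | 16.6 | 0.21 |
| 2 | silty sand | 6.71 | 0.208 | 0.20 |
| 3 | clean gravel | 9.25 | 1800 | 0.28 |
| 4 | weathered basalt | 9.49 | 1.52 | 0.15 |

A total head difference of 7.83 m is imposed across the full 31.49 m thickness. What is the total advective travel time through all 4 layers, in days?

With flow normal to the layers, continuity requires the same specific discharge q through every layer.
Σ(b_i/K_i) = 6.04/16.6 + 6.71/0.208 + 9.25/1800 + 9.49/1.52 = 38.87 d.
q = Δh / Σ(b_i/K_i) = 7.83 / 38.87 = 0.2014 m/day.
In each layer the seepage velocity is v_i = q/n_i, so the layer transit time is t_i = b_i·n_i / q:
  layer 1 (medium sand): t_1 = 6.04 × 0.21 / 0.2014 = 6.297 d
  layer 2 (silty sand): t_2 = 6.71 × 0.20 / 0.2014 = 6.662 d
  layer 3 (clean gravel): t_3 = 9.25 × 0.28 / 0.2014 = 12.86 d
  layer 4 (weathered basalt): t_4 = 9.49 × 0.15 / 0.2014 = 7.067 d
Total t = Σ t_i = 32.88 days.

32.9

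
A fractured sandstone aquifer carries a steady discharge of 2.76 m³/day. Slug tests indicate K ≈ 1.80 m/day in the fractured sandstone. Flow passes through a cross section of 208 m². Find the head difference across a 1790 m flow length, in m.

From Q = K·A·i, i = Q / (K·A) = 2.76 / (1.800 × 208.0) = 0.007372.
Head loss Δh = i · L = 0.007372 × 1790 = 13.20 m.

13.2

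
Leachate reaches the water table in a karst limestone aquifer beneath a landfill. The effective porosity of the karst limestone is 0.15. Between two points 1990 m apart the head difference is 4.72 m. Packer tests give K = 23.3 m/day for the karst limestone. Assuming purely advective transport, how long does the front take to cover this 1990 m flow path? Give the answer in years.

14.8

Hydraulic gradient i = Δh / L = 4.72 / 1990 = 0.002372.
Darcy flux q = K · i = 23.30 × 0.002372 = 0.05526 m/day.
Seepage velocity v = q / n_e = 0.05526 / 0.15 = 0.3684 m/day.
Travel time t = L / v = 1990 / 0.3684 = 5401 days = 14.79 years.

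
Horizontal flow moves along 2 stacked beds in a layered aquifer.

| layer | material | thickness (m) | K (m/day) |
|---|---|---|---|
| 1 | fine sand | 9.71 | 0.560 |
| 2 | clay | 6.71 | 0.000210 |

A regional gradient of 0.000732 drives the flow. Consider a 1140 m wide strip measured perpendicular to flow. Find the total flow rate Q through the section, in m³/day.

4.54

Flow is parallel to layering, so each bed carries its own Darcy discharge and the transmissivities add.
Σ(K_i·b_i) = 0.560×9.71 + 0.000210×6.71 = 5.439 m²/day.
Hydraulic gradient i = 0.000732.
Q = Σ(K_i·b_i) · W · i = 5.439 × 1140 × 0.0007320 = 4.539 m³/day.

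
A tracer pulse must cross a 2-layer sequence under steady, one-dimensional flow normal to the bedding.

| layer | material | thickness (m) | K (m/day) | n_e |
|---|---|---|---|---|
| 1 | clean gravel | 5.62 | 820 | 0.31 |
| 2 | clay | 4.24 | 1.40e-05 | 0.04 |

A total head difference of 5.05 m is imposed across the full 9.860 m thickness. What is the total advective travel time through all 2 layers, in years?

314

With flow normal to the layers, continuity requires the same specific discharge q through every layer.
Σ(b_i/K_i) = 5.62/820 + 4.24/1.40e-05 = 3.029e+05 d.
q = Δh / Σ(b_i/K_i) = 5.05 / 3.029e+05 = 1.667e-05 m/day.
In each layer the seepage velocity is v_i = q/n_i, so the layer transit time is t_i = b_i·n_i / q:
  layer 1 (clean gravel): t_1 = 5.62 × 0.31 / 1.667e-05 = 1.045e+05 d
  layer 2 (clay): t_2 = 4.24 × 0.04 / 1.667e-05 = 10171 d
Total t = Σ t_i = 1.147e+05 days = 313.9 years.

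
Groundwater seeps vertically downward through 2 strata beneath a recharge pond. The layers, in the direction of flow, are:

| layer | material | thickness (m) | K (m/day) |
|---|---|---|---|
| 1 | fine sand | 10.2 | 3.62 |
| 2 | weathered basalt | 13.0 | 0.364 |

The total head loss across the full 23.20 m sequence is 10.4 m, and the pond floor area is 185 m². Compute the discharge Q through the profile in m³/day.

Flow is perpendicular to layering, so the layers act in series and the equivalent K is the thickness-weighted harmonic mean.
Total thickness L = 10.2 + 13.0 = 23.20 m.
Σ(b_i/K_i) = 10.2/3.62 + 13.0/0.364 = 38.53 d.
K_eq = L / Σ(b_i/K_i) = 23.20 / 38.53 = 0.6021 m/day.
Q = K_eq · A · (Δh/L) = 0.6021 × 185 × (10.4/23.20) = 49.93 m³/day.

49.9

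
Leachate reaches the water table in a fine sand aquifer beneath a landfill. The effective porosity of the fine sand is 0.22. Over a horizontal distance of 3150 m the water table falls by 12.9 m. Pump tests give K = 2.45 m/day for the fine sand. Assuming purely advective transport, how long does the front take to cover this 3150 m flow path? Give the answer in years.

189

Hydraulic gradient i = Δh / L = 12.9 / 3150 = 0.004095.
Darcy flux q = K · i = 2.450 × 0.004095 = 0.01003 m/day.
Seepage velocity v = q / n_e = 0.01003 / 0.22 = 0.04561 m/day.
Travel time t = L / v = 3150 / 0.04561 = 69070 days = 189.1 years.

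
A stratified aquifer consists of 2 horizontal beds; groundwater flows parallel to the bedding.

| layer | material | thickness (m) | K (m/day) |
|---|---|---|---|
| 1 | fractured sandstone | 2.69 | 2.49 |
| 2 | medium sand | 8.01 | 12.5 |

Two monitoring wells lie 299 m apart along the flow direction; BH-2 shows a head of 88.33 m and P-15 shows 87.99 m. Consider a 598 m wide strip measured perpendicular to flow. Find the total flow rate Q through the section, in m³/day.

72.6

Flow is parallel to layering, so each bed carries its own Darcy discharge and the transmissivities add.
Σ(K_i·b_i) = 2.49×2.69 + 12.5×8.01 = 106.8 m²/day.
Hydraulic gradient i = (88.33 − 87.99) / 299 = 0.34 / 299 = 0.001137.
Q = Σ(K_i·b_i) · W · i = 106.8 × 598 × 0.001137 = 72.64 m³/day.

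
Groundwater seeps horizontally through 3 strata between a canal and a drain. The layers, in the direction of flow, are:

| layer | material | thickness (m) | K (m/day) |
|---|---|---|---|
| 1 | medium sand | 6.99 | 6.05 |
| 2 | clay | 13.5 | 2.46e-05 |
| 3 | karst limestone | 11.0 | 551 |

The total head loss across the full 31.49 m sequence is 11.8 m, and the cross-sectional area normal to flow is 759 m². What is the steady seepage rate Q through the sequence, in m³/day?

0.0163

Flow is perpendicular to layering, so the layers act in series and the equivalent K is the thickness-weighted harmonic mean.
Total thickness L = 6.99 + 13.5 + 11.0 = 31.49 m.
Σ(b_i/K_i) = 6.99/6.05 + 13.5/2.46e-05 + 11.0/551 = 5.488e+05 d.
K_eq = L / Σ(b_i/K_i) = 31.49 / 5.488e+05 = 5.738e-05 m/day.
Q = K_eq · A · (Δh/L) = 5.738e-05 × 759 × (11.8/31.49) = 0.01632 m³/day.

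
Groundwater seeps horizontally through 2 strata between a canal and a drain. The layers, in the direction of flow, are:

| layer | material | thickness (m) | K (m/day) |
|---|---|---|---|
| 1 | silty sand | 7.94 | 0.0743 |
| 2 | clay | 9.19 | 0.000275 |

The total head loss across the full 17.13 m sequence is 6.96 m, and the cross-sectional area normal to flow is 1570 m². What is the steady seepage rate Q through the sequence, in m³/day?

Flow is perpendicular to layering, so the layers act in series and the equivalent K is the thickness-weighted harmonic mean.
Total thickness L = 7.94 + 9.19 = 17.13 m.
Σ(b_i/K_i) = 7.94/0.0743 + 9.19/0.000275 = 33525 d.
K_eq = L / Σ(b_i/K_i) = 17.13 / 33525 = 0.0005110 m/day.
Q = K_eq · A · (Δh/L) = 0.0005110 × 1570 × (6.96/17.13) = 0.3259 m³/day.

0.326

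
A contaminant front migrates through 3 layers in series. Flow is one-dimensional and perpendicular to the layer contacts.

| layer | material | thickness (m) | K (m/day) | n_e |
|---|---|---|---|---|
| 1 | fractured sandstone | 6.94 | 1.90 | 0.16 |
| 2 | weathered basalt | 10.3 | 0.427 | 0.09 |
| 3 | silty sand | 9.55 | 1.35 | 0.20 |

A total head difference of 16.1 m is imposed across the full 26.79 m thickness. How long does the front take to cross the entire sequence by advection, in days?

With flow normal to the layers, continuity requires the same specific discharge q through every layer.
Σ(b_i/K_i) = 6.94/1.90 + 10.3/0.427 + 9.55/1.35 = 34.85 d.
q = Δh / Σ(b_i/K_i) = 16.1 / 34.85 = 0.4620 m/day.
In each layer the seepage velocity is v_i = q/n_i, so the layer transit time is t_i = b_i·n_i / q:
  layer 1 (fractured sandstone): t_1 = 6.94 × 0.16 / 0.4620 = 2.403 d
  layer 2 (weathered basalt): t_2 = 10.3 × 0.09 / 0.4620 = 2.006 d
  layer 3 (silty sand): t_3 = 9.55 × 0.20 / 0.4620 = 4.134 d
Total t = Σ t_i = 8.544 days.

8.54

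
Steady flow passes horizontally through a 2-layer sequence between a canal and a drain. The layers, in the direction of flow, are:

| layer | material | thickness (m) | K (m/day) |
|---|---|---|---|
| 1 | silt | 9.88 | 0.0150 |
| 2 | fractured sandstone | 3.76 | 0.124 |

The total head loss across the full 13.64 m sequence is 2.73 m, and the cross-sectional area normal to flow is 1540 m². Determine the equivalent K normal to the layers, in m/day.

Flow is perpendicular to layering, so the layers act in series and the equivalent K is the thickness-weighted harmonic mean.
Total thickness L = 9.88 + 3.76 = 13.64 m.
Σ(b_i/K_i) = 9.88/0.0150 + 3.76/0.124 = 689.0 d.
K_eq = L / Σ(b_i/K_i) = 13.64 / 689.0 = 0.01980 m/day.

0.0198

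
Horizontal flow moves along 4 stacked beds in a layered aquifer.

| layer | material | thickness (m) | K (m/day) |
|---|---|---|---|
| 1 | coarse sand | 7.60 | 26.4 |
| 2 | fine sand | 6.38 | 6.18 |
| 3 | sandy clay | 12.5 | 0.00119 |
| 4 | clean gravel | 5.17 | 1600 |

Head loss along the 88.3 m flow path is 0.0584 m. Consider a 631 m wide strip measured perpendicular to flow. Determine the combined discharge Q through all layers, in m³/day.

3550

Flow is parallel to layering, so each bed carries its own Darcy discharge and the transmissivities add.
Σ(K_i·b_i) = 26.4×7.60 + 6.18×6.38 + 0.00119×12.5 + 1600×5.17 = 8512 m²/day.
Hydraulic gradient i = Δh / L = 0.0584 / 88.3 = 0.0006614.
Q = Σ(K_i·b_i) · W · i = 8512 × 631 × 0.0006614 = 3552 m³/day.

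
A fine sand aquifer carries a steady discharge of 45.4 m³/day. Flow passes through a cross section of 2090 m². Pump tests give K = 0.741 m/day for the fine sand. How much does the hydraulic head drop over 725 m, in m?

From Q = K·A·i, i = Q / (K·A) = 45.4 / (0.7410 × 2090) = 0.02932.
Head loss Δh = i · L = 0.02932 × 725 = 21.25 m.

21.3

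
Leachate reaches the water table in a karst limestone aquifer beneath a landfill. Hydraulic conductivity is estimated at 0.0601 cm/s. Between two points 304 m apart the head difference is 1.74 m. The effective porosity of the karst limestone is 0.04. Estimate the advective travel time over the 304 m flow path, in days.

Convert K: 0.0601 cm/s × 864 = 51.93 m/day.
Hydraulic gradient i = Δh / L = 1.74 / 304 = 0.005724.
Darcy flux q = K · i = 51.93 × 0.005724 = 0.2972 m/day.
Seepage velocity v = q / n_e = 0.2972 / 0.04 = 7.430 m/day.
Travel time t = L / v = 304 / 7.430 = 40.91 days.

40.9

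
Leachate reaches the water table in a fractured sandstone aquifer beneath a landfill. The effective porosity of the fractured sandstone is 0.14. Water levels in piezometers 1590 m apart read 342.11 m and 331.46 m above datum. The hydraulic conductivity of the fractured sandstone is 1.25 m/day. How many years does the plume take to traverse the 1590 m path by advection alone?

Hydraulic gradient i = (342.11 − 331.46) / 1590 = 10.65 / 1590 = 0.006698.
Darcy flux q = K · i = 1.250 × 0.006698 = 0.008373 m/day.
Seepage velocity v = q / n_e = 0.008373 / 0.14 = 0.05980 m/day.
Travel time t = L / v = 1590 / 0.05980 = 26587 days = 72.79 years.

72.8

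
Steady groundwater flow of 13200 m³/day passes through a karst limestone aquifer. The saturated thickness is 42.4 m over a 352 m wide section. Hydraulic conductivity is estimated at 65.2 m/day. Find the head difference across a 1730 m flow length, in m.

23.5

Cross-sectional area A = 352 × 42.4 = 14925 m².
From Q = K·A·i, i = Q / (K·A) = 13200 / (65.20 × 14925) = 0.01356.
Head loss Δh = i · L = 0.01356 × 1730 = 23.47 m.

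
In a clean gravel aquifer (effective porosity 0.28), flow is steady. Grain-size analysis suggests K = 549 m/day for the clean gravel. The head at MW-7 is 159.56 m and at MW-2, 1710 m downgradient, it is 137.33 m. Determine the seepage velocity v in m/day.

Hydraulic gradient i = (159.56 − 137.33) / 1710 = 22.23 / 1710 = 0.01300.
Darcy flux q = K · i = 549.0 × 0.01300 = 7.137 m/day.
Seepage velocity v = q / n_e = 7.137 / 0.28 = 25.49 m/day.

25.5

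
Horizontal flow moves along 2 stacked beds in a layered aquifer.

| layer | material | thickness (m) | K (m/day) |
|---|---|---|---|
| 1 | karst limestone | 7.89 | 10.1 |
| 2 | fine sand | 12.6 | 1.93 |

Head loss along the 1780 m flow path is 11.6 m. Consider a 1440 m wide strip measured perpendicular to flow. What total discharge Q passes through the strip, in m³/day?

976

Flow is parallel to layering, so each bed carries its own Darcy discharge and the transmissivities add.
Σ(K_i·b_i) = 10.1×7.89 + 1.93×12.6 = 104.0 m²/day.
Hydraulic gradient i = Δh / L = 11.6 / 1780 = 0.006517.
Q = Σ(K_i·b_i) · W · i = 104.0 × 1440 × 0.006517 = 976.0 m³/day.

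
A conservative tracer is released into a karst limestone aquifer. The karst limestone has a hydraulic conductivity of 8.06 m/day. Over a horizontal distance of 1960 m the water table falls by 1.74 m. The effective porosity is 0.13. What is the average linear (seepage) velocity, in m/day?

0.0550

Hydraulic gradient i = Δh / L = 1.74 / 1960 = 0.0008878.
Darcy flux q = K · i = 8.060 × 0.0008878 = 0.007155 m/day.
Seepage velocity v = q / n_e = 0.007155 / 0.13 = 0.05504 m/day.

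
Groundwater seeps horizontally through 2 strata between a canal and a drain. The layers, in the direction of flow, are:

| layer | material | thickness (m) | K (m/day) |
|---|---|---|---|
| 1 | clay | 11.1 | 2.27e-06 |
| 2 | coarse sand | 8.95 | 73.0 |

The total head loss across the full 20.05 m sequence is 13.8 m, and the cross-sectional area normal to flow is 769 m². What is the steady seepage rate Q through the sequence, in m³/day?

Flow is perpendicular to layering, so the layers act in series and the equivalent K is the thickness-weighted harmonic mean.
Total thickness L = 11.1 + 8.95 = 20.05 m.
Σ(b_i/K_i) = 11.1/2.27e-06 + 8.95/73.0 = 4.890e+06 d.
K_eq = L / Σ(b_i/K_i) = 20.05 / 4.890e+06 = 4.100e-06 m/day.
Q = K_eq · A · (Δh/L) = 4.100e-06 × 769 × (13.8/20.05) = 0.002170 m³/day.

0.00217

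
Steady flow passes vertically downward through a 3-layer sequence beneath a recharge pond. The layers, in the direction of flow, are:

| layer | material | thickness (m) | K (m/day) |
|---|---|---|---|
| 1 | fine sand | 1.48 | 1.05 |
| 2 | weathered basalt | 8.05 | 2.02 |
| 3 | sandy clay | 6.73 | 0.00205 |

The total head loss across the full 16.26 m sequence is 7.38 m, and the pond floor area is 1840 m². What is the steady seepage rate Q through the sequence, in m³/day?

Flow is perpendicular to layering, so the layers act in series and the equivalent K is the thickness-weighted harmonic mean.
Total thickness L = 1.48 + 8.05 + 6.73 = 16.26 m.
Σ(b_i/K_i) = 1.48/1.05 + 8.05/2.02 + 6.73/0.00205 = 3288 d.
K_eq = L / Σ(b_i/K_i) = 16.26 / 3288 = 0.004945 m/day.
Q = K_eq · A · (Δh/L) = 0.004945 × 1840 × (7.38/16.26) = 4.130 m³/day.

4.13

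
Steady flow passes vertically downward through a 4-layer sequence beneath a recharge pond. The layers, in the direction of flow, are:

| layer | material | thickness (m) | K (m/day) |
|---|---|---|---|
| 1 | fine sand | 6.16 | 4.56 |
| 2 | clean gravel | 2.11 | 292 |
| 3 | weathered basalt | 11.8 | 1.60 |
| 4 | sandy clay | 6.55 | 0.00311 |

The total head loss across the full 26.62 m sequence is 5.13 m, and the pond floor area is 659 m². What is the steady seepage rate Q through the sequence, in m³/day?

Flow is perpendicular to layering, so the layers act in series and the equivalent K is the thickness-weighted harmonic mean.
Total thickness L = 6.16 + 2.11 + 11.8 + 6.55 = 26.62 m.
Σ(b_i/K_i) = 6.16/4.56 + 2.11/292 + 11.8/1.60 + 6.55/0.00311 = 2115 d.
K_eq = L / Σ(b_i/K_i) = 26.62 / 2115 = 0.01259 m/day.
Q = K_eq · A · (Δh/L) = 0.01259 × 659 × (5.13/26.62) = 1.599 m³/day.

1.60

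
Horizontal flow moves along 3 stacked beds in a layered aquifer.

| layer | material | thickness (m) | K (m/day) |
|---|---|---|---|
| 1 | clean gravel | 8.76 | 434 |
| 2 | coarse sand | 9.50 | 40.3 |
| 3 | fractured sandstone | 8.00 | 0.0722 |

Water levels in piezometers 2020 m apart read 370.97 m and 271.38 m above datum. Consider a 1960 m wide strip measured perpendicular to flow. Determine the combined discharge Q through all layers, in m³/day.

Flow is parallel to layering, so each bed carries its own Darcy discharge and the transmissivities add.
Σ(K_i·b_i) = 434×8.76 + 40.3×9.50 + 0.0722×8.00 = 4185 m²/day.
Hydraulic gradient i = (370.97 − 271.38) / 2020 = 99.59 / 2020 = 0.04930.
Q = Σ(K_i·b_i) · W · i = 4185 × 1960 × 0.04930 = 4.044e+05 m³/day.

404000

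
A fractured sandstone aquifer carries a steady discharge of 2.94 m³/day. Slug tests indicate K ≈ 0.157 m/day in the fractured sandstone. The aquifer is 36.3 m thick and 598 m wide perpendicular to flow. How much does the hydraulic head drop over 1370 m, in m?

Cross-sectional area A = 598 × 36.3 = 21707 m².
From Q = K·A·i, i = Q / (K·A) = 2.94 / (0.1570 × 21707) = 0.0008627.
Head loss Δh = i · L = 0.0008627 × 1370 = 1.182 m.

1.18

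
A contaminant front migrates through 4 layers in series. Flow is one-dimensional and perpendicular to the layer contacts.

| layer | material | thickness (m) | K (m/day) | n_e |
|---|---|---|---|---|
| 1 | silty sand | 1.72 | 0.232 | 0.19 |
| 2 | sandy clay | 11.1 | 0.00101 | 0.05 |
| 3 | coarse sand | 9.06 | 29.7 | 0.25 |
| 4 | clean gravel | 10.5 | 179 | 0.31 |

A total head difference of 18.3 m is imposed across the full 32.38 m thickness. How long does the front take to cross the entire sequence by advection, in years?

With flow normal to the layers, continuity requires the same specific discharge q through every layer.
Σ(b_i/K_i) = 1.72/0.232 + 11.1/0.00101 + 9.06/29.7 + 10.5/179 = 10998 d.
q = Δh / Σ(b_i/K_i) = 18.3 / 10998 = 0.001664 m/day.
In each layer the seepage velocity is v_i = q/n_i, so the layer transit time is t_i = b_i·n_i / q:
  layer 1 (silty sand): t_1 = 1.72 × 0.19 / 0.001664 = 196.4 d
  layer 2 (sandy clay): t_2 = 11.1 × 0.05 / 0.001664 = 333.5 d
  layer 3 (coarse sand): t_3 = 9.06 × 0.25 / 0.001664 = 1361 d
  layer 4 (clean gravel): t_4 = 10.5 × 0.31 / 0.001664 = 1956 d
Total t = Σ t_i = 3847 days = 10.53 years.

10.5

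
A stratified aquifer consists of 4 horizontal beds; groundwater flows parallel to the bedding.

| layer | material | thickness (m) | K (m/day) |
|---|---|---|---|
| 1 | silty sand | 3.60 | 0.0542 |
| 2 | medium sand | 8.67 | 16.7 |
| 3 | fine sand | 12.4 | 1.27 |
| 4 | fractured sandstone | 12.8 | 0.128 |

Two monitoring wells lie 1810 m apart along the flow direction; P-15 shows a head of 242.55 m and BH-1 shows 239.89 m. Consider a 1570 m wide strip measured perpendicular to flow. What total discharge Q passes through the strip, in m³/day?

375

Flow is parallel to layering, so each bed carries its own Darcy discharge and the transmissivities add.
Σ(K_i·b_i) = 0.0542×3.60 + 16.7×8.67 + 1.27×12.4 + 0.128×12.8 = 162.4 m²/day.
Hydraulic gradient i = (242.55 − 239.89) / 1810 = 2.66 / 1810 = 0.001470.
Q = Σ(K_i·b_i) · W · i = 162.4 × 1570 × 0.001470 = 374.6 m³/day.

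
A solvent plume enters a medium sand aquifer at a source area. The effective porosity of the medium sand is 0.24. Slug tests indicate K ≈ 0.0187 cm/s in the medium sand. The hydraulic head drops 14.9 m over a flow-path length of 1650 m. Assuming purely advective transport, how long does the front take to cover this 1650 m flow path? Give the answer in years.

Convert K: 0.0187 cm/s × 864 = 16.16 m/day.
Hydraulic gradient i = Δh / L = 14.9 / 1650 = 0.009030.
Darcy flux q = K · i = 16.16 × 0.009030 = 0.1459 m/day.
Seepage velocity v = q / n_e = 0.1459 / 0.24 = 0.6079 m/day.
Travel time t = L / v = 1650 / 0.6079 = 2714 days = 7.431 years.

7.43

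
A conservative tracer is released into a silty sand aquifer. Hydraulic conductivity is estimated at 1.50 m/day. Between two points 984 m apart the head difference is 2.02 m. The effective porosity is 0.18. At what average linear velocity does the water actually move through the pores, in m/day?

Hydraulic gradient i = Δh / L = 2.02 / 984 = 0.002053.
Darcy flux q = K · i = 1.500 × 0.002053 = 0.003079 m/day.
Seepage velocity v = q / n_e = 0.003079 / 0.18 = 0.01711 m/day.

0.0171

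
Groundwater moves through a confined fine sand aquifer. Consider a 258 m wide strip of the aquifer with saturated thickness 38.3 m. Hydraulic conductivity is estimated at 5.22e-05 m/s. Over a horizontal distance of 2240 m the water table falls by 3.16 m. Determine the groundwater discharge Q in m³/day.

62.9

Convert K: 5.22e-05 m/s × 86400 = 4.510 m/day.
Cross-sectional area A = 258 × 38.3 = 9881 m².
Hydraulic gradient i = Δh / L = 3.16 / 2240 = 0.001411.
Darcy's law: Q = K · A · i = 4.510 × 9881 × 0.001411 = 62.87 m³/day.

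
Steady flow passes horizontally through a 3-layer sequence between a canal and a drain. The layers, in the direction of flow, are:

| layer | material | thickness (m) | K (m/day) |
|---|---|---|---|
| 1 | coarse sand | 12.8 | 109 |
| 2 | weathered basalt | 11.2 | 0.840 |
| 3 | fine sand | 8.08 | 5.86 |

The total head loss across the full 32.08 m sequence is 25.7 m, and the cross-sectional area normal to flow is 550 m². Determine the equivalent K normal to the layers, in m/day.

2.16

Flow is perpendicular to layering, so the layers act in series and the equivalent K is the thickness-weighted harmonic mean.
Total thickness L = 12.8 + 11.2 + 8.08 = 32.08 m.
Σ(b_i/K_i) = 12.8/109 + 11.2/0.840 + 8.08/5.86 = 14.83 d.
K_eq = L / Σ(b_i/K_i) = 32.08 / 14.83 = 2.163 m/day.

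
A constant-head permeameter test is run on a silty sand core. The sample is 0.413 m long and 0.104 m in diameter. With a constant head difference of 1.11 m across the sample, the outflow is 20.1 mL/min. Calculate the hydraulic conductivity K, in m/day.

Cross-sectional area A = π·(d/2)² = π × (0.104/2)² = 0.008495 m².
Convert discharge: 20.1 mL/min = 3.350e-07 m³/s.
Darcy's law rearranged: K = Q·L / (A·Δh) = 3.350e-07 × 0.413 / (0.008495 × 1.11) = 1.467e-05 m/s = 1.268 m/day.

1.27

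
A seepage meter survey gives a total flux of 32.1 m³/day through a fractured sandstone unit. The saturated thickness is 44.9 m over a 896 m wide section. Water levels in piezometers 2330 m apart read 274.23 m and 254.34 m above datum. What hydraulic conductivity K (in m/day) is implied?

0.0935

Cross-sectional area A = 896 × 44.9 = 40230 m².
Hydraulic gradient i = (274.23 − 254.34) / 2330 = 19.89 / 2330 = 0.008536.
From Q = K·A·i, K = Q / (A·i) = 32.1 / (40230 × 0.008536) = 0.09347 m/day.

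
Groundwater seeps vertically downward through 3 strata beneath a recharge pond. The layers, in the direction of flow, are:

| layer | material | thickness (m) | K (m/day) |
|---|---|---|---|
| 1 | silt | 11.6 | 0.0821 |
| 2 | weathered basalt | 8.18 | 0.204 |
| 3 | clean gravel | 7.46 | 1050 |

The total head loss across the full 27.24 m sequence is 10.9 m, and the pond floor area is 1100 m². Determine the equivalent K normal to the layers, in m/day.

Flow is perpendicular to layering, so the layers act in series and the equivalent K is the thickness-weighted harmonic mean.
Total thickness L = 11.6 + 8.18 + 7.46 = 27.24 m.
Σ(b_i/K_i) = 11.6/0.0821 + 8.18/0.204 + 7.46/1050 = 181.4 d.
K_eq = L / Σ(b_i/K_i) = 27.24 / 181.4 = 0.1502 m/day.

0.150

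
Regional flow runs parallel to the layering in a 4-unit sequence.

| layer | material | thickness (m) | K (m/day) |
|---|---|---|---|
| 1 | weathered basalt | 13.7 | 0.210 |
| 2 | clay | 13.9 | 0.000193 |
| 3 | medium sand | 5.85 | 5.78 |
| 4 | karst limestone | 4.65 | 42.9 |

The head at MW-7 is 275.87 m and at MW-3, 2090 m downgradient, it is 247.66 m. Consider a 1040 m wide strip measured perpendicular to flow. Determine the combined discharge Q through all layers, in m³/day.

Flow is parallel to layering, so each bed carries its own Darcy discharge and the transmissivities add.
Σ(K_i·b_i) = 0.210×13.7 + 0.000193×13.9 + 5.78×5.85 + 42.9×4.65 = 236.2 m²/day.
Hydraulic gradient i = (275.87 − 247.66) / 2090 = 28.21 / 2090 = 0.01350.
Q = Σ(K_i·b_i) · W · i = 236.2 × 1040 × 0.01350 = 3315 m³/day.

3320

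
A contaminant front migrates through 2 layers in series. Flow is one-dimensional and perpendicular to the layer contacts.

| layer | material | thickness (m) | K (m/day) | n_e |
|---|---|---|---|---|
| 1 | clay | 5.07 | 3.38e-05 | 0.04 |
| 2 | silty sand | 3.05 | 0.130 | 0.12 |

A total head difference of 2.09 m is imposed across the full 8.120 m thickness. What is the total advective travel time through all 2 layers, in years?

With flow normal to the layers, continuity requires the same specific discharge q through every layer.
Σ(b_i/K_i) = 5.07/3.38e-05 + 3.05/0.130 = 1.500e+05 d.
q = Δh / Σ(b_i/K_i) = 2.09 / 1.500e+05 = 1.393e-05 m/day.
In each layer the seepage velocity is v_i = q/n_i, so the layer transit time is t_i = b_i·n_i / q:
  layer 1 (clay): t_1 = 5.07 × 0.04 / 1.393e-05 = 14557 d
  layer 2 (silty sand): t_2 = 3.05 × 0.12 / 1.393e-05 = 26272 d
Total t = Σ t_i = 40829 days = 111.8 years.

112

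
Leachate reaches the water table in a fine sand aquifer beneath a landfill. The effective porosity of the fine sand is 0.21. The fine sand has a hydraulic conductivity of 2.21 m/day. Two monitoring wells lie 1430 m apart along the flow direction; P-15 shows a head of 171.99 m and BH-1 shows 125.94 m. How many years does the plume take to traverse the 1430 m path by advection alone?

Hydraulic gradient i = (171.99 − 125.94) / 1430 = 46.05 / 1430 = 0.03220.
Darcy flux q = K · i = 2.210 × 0.03220 = 0.07117 m/day.
Seepage velocity v = q / n_e = 0.07117 / 0.21 = 0.3389 m/day.
Travel time t = L / v = 1430 / 0.3389 = 4220 days = 11.55 years.

11.6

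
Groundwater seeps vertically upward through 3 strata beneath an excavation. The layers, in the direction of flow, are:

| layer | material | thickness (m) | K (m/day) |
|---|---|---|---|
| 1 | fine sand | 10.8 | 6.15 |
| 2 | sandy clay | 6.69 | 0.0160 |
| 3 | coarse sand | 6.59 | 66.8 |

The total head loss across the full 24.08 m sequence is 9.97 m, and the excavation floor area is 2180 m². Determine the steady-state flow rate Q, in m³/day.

51.8

Flow is perpendicular to layering, so the layers act in series and the equivalent K is the thickness-weighted harmonic mean.
Total thickness L = 10.8 + 6.69 + 6.59 = 24.08 m.
Σ(b_i/K_i) = 10.8/6.15 + 6.69/0.0160 + 6.59/66.8 = 420.0 d.
K_eq = L / Σ(b_i/K_i) = 24.08 / 420.0 = 0.05734 m/day.
Q = K_eq · A · (Δh/L) = 0.05734 × 2180 × (9.97/24.08) = 51.75 m³/day.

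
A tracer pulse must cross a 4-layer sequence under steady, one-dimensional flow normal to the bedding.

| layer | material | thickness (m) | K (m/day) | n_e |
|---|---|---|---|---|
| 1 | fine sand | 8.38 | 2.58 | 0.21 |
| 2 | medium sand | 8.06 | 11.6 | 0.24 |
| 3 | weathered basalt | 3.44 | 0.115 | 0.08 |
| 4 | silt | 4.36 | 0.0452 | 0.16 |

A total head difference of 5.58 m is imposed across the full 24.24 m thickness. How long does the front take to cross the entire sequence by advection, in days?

109

With flow normal to the layers, continuity requires the same specific discharge q through every layer.
Σ(b_i/K_i) = 8.38/2.58 + 8.06/11.6 + 3.44/0.115 + 4.36/0.0452 = 130.3 d.
q = Δh / Σ(b_i/K_i) = 5.58 / 130.3 = 0.04282 m/day.
In each layer the seepage velocity is v_i = q/n_i, so the layer transit time is t_i = b_i·n_i / q:
  layer 1 (fine sand): t_1 = 8.38 × 0.21 / 0.04282 = 41.10 d
  layer 2 (medium sand): t_2 = 8.06 × 0.24 / 0.04282 = 45.18 d
  layer 3 (weathered basalt): t_3 = 3.44 × 0.08 / 0.04282 = 6.427 d
  layer 4 (silt): t_4 = 4.36 × 0.16 / 0.04282 = 16.29 d
Total t = Σ t_i = 109.0 days.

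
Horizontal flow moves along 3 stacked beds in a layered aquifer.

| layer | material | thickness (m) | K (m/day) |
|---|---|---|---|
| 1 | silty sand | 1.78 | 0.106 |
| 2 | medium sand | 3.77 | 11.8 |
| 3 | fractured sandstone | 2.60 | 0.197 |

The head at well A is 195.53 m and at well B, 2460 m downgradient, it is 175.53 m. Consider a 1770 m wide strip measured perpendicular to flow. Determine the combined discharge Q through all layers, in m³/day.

650

Flow is parallel to layering, so each bed carries its own Darcy discharge and the transmissivities add.
Σ(K_i·b_i) = 0.106×1.78 + 11.8×3.77 + 0.197×2.60 = 45.19 m²/day.
Hydraulic gradient i = (195.53 − 175.53) / 2460 = 20 / 2460 = 0.008130.
Q = Σ(K_i·b_i) · W · i = 45.19 × 1770 × 0.008130 = 650.3 m³/day.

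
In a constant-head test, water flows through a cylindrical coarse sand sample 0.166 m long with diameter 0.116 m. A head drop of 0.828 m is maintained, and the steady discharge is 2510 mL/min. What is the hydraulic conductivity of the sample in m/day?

Cross-sectional area A = π·(d/2)² = π × (0.116/2)² = 0.01057 m².
Convert discharge: 2510 mL/min = 4.183e-05 m³/s.
Darcy's law rearranged: K = Q·L / (A·Δh) = 4.183e-05 × 0.166 / (0.01057 × 0.828) = 0.0007936 m/s = 68.57 m/day.

68.6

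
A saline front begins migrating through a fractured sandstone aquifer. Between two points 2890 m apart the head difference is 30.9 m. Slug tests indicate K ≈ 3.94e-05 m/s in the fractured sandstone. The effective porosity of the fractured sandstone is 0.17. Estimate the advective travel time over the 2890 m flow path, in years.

Convert K: 3.94e-05 m/s × 86400 = 3.404 m/day.
Hydraulic gradient i = Δh / L = 30.9 / 2890 = 0.01069.
Darcy flux q = K · i = 3.404 × 0.01069 = 0.03640 m/day.
Seepage velocity v = q / n_e = 0.03640 / 0.17 = 0.2141 m/day.
Travel time t = L / v = 2890 / 0.2141 = 13498 days = 36.96 years.

37.0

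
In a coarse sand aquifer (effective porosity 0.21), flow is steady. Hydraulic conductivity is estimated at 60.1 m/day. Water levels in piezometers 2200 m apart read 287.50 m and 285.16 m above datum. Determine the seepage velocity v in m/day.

Hydraulic gradient i = (287.50 − 285.16) / 2200 = 2.34 / 2200 = 0.001064.
Darcy flux q = K · i = 60.10 × 0.001064 = 0.06392 m/day.
Seepage velocity v = q / n_e = 0.06392 / 0.21 = 0.3044 m/day.

0.304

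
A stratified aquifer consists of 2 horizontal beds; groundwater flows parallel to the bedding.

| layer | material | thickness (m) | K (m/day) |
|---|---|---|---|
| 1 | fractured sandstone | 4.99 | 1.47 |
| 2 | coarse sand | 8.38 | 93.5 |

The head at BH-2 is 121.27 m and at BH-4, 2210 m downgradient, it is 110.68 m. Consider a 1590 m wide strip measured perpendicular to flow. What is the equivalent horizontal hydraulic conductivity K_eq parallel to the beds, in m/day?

Flow is parallel to layering, so each bed carries its own Darcy discharge and the transmissivities add.
Σ(K_i·b_i) = 1.47×4.99 + 93.5×8.38 = 790.9 m²/day.
Total thickness b = 13.37 m, so K_eq = Σ(K_i·b_i)/b = 59.15 m/day.

59.2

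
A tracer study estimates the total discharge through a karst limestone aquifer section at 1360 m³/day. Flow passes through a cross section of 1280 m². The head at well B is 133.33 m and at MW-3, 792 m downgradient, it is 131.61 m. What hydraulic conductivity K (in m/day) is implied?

489

Hydraulic gradient i = (133.33 − 131.61) / 792 = 1.72 / 792 = 0.002172.
From Q = K·A·i, K = Q / (A·i) = 1360 / (1280 × 0.002172) = 489.2 m/day.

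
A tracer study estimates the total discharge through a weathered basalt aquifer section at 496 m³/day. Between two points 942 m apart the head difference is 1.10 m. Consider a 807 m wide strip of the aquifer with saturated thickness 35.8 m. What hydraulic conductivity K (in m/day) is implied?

14.7

Cross-sectional area A = 807 × 35.8 = 28891 m².
Hydraulic gradient i = Δh / L = 1.10 / 942 = 0.001168.
From Q = K·A·i, K = Q / (A·i) = 496 / (28891 × 0.001168) = 14.70 m/day.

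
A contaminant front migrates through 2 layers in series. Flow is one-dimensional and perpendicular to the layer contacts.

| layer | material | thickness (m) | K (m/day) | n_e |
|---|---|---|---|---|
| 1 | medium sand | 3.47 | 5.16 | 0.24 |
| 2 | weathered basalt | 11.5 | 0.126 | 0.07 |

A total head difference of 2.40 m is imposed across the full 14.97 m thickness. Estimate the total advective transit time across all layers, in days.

62.7

With flow normal to the layers, continuity requires the same specific discharge q through every layer.
Σ(b_i/K_i) = 3.47/5.16 + 11.5/0.126 = 91.94 d.
q = Δh / Σ(b_i/K_i) = 2.40 / 91.94 = 0.02610 m/day.
In each layer the seepage velocity is v_i = q/n_i, so the layer transit time is t_i = b_i·n_i / q:
  layer 1 (medium sand): t_1 = 3.47 × 0.24 / 0.02610 = 31.90 d
  layer 2 (weathered basalt): t_2 = 11.5 × 0.07 / 0.02610 = 30.84 d
Total t = Σ t_i = 62.74 days.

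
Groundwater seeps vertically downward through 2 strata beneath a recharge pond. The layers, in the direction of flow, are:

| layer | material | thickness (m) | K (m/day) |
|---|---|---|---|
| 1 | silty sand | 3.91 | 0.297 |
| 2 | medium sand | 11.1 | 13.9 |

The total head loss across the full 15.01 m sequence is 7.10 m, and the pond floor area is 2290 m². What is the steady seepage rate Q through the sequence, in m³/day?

1160

Flow is perpendicular to layering, so the layers act in series and the equivalent K is the thickness-weighted harmonic mean.
Total thickness L = 3.91 + 11.1 = 15.01 m.
Σ(b_i/K_i) = 3.91/0.297 + 11.1/13.9 = 13.96 d.
K_eq = L / Σ(b_i/K_i) = 15.01 / 13.96 = 1.075 m/day.
Q = K_eq · A · (Δh/L) = 1.075 × 2290 × (7.10/15.01) = 1164 m³/day.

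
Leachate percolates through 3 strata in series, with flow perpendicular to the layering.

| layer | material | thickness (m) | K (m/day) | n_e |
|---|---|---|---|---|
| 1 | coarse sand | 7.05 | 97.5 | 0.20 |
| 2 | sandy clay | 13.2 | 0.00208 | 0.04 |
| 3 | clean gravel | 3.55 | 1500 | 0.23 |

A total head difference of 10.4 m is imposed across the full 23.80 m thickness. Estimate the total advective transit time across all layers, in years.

With flow normal to the layers, continuity requires the same specific discharge q through every layer.
Σ(b_i/K_i) = 7.05/97.5 + 13.2/0.00208 + 3.55/1500 = 6346 d.
q = Δh / Σ(b_i/K_i) = 10.4 / 6346 = 0.001639 m/day.
In each layer the seepage velocity is v_i = q/n_i, so the layer transit time is t_i = b_i·n_i / q:
  layer 1 (coarse sand): t_1 = 7.05 × 0.20 / 0.001639 = 860.4 d
  layer 2 (sandy clay): t_2 = 13.2 × 0.04 / 0.001639 = 322.2 d
  layer 3 (clean gravel): t_3 = 3.55 × 0.23 / 0.001639 = 498.2 d
Total t = Σ t_i = 1681 days = 4.602 years.

4.60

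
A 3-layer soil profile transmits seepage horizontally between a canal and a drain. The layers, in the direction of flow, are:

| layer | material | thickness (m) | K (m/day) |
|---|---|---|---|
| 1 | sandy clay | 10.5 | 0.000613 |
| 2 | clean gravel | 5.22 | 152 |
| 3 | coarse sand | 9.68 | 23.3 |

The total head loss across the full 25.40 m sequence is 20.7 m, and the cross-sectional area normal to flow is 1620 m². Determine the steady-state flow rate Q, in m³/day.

Flow is perpendicular to layering, so the layers act in series and the equivalent K is the thickness-weighted harmonic mean.
Total thickness L = 10.5 + 5.22 + 9.68 = 25.40 m.
Σ(b_i/K_i) = 10.5/0.000613 + 5.22/152 + 9.68/23.3 = 17129 d.
K_eq = L / Σ(b_i/K_i) = 25.40 / 17129 = 0.001483 m/day.
Q = K_eq · A · (Δh/L) = 0.001483 × 1620 × (20.7/25.40) = 1.958 m³/day.

1.96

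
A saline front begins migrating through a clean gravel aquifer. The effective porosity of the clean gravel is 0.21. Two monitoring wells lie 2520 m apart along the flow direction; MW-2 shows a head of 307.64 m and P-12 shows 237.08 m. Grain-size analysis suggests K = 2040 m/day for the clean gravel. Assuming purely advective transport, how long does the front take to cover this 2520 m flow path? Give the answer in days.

Hydraulic gradient i = (307.64 − 237.08) / 2520 = 70.56 / 2520 = 0.02800.
Darcy flux q = K · i = 2040 × 0.02800 = 57.12 m/day.
Seepage velocity v = q / n_e = 57.12 / 0.21 = 272.0 m/day.
Travel time t = L / v = 2520 / 272.0 = 9.265 days.

9.26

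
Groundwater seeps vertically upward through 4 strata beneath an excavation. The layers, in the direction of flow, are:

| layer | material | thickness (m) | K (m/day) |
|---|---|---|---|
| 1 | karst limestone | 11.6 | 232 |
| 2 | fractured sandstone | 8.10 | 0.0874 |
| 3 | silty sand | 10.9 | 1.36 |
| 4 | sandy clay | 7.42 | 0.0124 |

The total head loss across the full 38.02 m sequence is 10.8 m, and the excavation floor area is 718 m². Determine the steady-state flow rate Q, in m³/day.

11.1

Flow is perpendicular to layering, so the layers act in series and the equivalent K is the thickness-weighted harmonic mean.
Total thickness L = 11.6 + 8.10 + 10.9 + 7.42 = 38.02 m.
Σ(b_i/K_i) = 11.6/232 + 8.10/0.0874 + 10.9/1.36 + 7.42/0.0124 = 699.1 d.
K_eq = L / Σ(b_i/K_i) = 38.02 / 699.1 = 0.05438 m/day.
Q = K_eq · A · (Δh/L) = 0.05438 × 718 × (10.8/38.02) = 11.09 m³/day.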